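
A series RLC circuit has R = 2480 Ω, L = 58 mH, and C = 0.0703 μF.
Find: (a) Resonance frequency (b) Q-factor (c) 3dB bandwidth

Step 1 — Resonance: ω₀ = 1/√(LC) = 1/√(0.058·7.03e-08) = 1.566e+04 rad/s.
Step 2 — f₀ = ω₀/(2π) = 2492 Hz.
Step 3 — Series Q: Q = ω₀L/R = 1.566e+04·0.058/2480 = 0.3663.
Step 4 — Bandwidth: Δω = ω₀/Q = 4.276e+04 rad/s; BW = Δω/(2π) = 6805 Hz.

(a) f₀ = 2492 Hz  (b) Q = 0.3663  (c) BW = 6805 Hz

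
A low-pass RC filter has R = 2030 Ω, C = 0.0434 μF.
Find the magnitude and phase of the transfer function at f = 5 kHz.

Step 1 — Angular frequency: ω = 2π·5000 = 3.142e+04 rad/s.
Step 2 — Transfer function: H(jω) = 1/(1 + jωRC).
Step 3 — Denominator: 1 + jωRC = 1 + j·3.142e+04·2030·4.34e-08 = 1 + j2.768.
Step 4 — H = 0.1155 - j0.3196.
Step 5 — Magnitude: |H| = 0.3398 (-9.4 dB); phase: φ = -70.1°.

|H| = 0.3398 (-9.4 dB), φ = -70.1°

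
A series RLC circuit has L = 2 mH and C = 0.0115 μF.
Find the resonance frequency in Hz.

Step 1 — Resonance condition Im(Z)=0 gives ω₀ = 1/√(LC).
Step 2 — ω₀ = 1/√(0.002·1.15e-08) = 2.085e+05 rad/s.
Step 3 — f₀ = ω₀/(2π) = 3.319e+04 Hz.

f₀ = 3.319e+04 Hz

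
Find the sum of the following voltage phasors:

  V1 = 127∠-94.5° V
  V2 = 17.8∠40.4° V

Step 1 — Convert each phasor to rectangular form:
  V1 = 127·(cos(-94.5°) + j·sin(-94.5°)) = -9.964 - j126.6 V
  V2 = 17.8·(cos(40.4°) + j·sin(40.4°)) = 13.56 + j11.54 V
Step 2 — Sum components: V_total = 3.591 - j115.1 V.
Step 3 — Convert to polar: |V_total| = 115.1 V, ∠V_total = -88.2°.

V_total = 115.1∠-88.2° V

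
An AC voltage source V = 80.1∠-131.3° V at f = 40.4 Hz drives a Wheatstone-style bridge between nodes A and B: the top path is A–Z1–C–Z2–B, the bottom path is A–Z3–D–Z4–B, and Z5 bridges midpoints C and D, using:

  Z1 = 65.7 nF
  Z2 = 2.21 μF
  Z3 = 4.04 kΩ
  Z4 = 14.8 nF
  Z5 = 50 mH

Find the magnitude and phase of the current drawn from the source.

Step 1 — Angular frequency: ω = 2π·f = 2π·40.4 = 253.8 rad/s.
Step 2 — Component impedances:
  Z1: Z = 1/(jωC) = -j/(ω·C) = 0 - j5.996e+04 Ω
  Z2: Z = 1/(jωC) = -j/(ω·C) = 0 - j1783 Ω
  Z3: Z = R = 4040 Ω
  Z4: Z = 1/(jωC) = -j/(ω·C) = 0 - j2.662e+05 Ω
  Z5: Z = jωL = j·253.8·0.05 = 0 + j12.69 Ω
Step 3 — Bridge requires nodal analysis (the Z5 bridge couples midpoints C and D, so the two paths cannot be reduced to a simple series/parallel combination). Setting node B to ground and injecting 1 A at node A, the 3-node admittance system at A, C, D solves to V_A = Z_AB = 4023 - j2029 Ω = 4506∠-26.8° Ω.
Step 4 — Source phasor: V = 80.1∠-131.3° V = -52.87 - j60.18 V.
Step 5 — Ohm's law: I = V / Z_total = (-52.87 - j60.18) / (4023 - j2029) = -0.004461 - j0.01721 A.
Step 6 — Convert to polar: |I| = 0.01778 A, ∠I = -104.5°.

I = 0.01778∠-104.5° A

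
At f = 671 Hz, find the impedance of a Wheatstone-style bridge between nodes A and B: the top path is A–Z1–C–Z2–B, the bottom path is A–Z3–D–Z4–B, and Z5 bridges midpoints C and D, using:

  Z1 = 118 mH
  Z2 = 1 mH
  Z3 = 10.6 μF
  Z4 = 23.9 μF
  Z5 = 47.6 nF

Step 1 — Angular frequency: ω = 2π·f = 2π·671 = 4216 rad/s.
Step 2 — Component impedances:
  Z1: Z = jωL = j·4216·0.118 = 0 + j497.5 Ω
  Z2: Z = jωL = j·4216·0.001 = 0 + j4.216 Ω
  Z3: Z = 1/(jωC) = -j/(ω·C) = 0 - j22.38 Ω
  Z4: Z = 1/(jωC) = -j/(ω·C) = 0 - j9.924 Ω
  Z5: Z = 1/(jωC) = -j/(ω·C) = 0 - j4983 Ω
Step 3 — Bridge requires nodal analysis (the Z5 bridge couples midpoints C and D, so the two paths cannot be reduced to a simple series/parallel combination). Setting node B to ground and injecting 1 A at node A, the 3-node admittance system at A, C, D solves to V_A = Z_AB = 0 - j34.5 Ω = 34.5∠-90.0° Ω.

Z = 0 - j34.5 Ω = 34.5∠-90.0° Ω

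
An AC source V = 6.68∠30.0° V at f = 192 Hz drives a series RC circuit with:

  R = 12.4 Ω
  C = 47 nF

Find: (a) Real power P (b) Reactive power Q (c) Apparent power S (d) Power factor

Step 1 — Angular frequency: ω = 2π·f = 2π·192 = 1206 rad/s.
Step 2 — Component impedances:
  R: Z = R = 12.4 Ω
  C: Z = 1/(jωC) = -j/(ω·C) = 0 - j1.764e+04 Ω
Step 3 — Series combination: Z_total = R + C = 12.4 - j1.764e+04 Ω = 1.764e+04∠-90.0° Ω.
Step 4 — Source phasor: V = 6.68∠30.0° V = 5.785 + j3.34 V.
Step 5 — Current: I = V / Z = -0.0001891 + j0.0003281 A = 0.0003788∠120.0° A.
Step 6 — Complex power: S = V·I* = 1.779e-06 - j0.00253 VA.
Step 7 — Real power: P = Re(S) = 1.779e-06 W.
Step 8 — Reactive power: Q = Im(S) = -0.00253 VAR.
Step 9 — Apparent power: |S| = 0.00253 VA.
Step 10 — Power factor: PF = P/|S| = 0.0007031 (leading).

(a) P = 1.779e-06 W  (b) Q = -0.00253 VAR  (c) S = 0.00253 VA  (d) PF = 0.0007031 (leading)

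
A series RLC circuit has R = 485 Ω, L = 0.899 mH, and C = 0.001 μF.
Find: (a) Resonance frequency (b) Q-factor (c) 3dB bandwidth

Step 1 — Resonance condition Im(Z)=0 gives ω₀ = 1/√(LC).
Step 2 — ω₀ = 1/√(0.000899·1e-09) = 1.055e+06 rad/s.
Step 3 — f₀ = ω₀/(2π) = 1.679e+05 Hz.
Step 4 — Series Q: Q = ω₀L/R = 1.055e+06·0.000899/485 = 1.955.
Step 5 — 3dB bandwidth: Δω = ω₀/Q = 5.395e+05 rad/s; BW = Δω/(2π) = 8.586e+04 Hz.

(a) f₀ = 1.679e+05 Hz  (b) Q = 1.955  (c) BW = 8.586e+04 Hz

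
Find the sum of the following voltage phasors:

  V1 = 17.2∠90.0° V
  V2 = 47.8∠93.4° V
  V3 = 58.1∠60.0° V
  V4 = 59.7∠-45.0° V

Step 1 — Convert each phasor to rectangular form:
  V1 = 17.2·(cos(90.0°) + j·sin(90.0°)) = 0 + j17.2 V
  V2 = 47.8·(cos(93.4°) + j·sin(93.4°)) = -2.835 + j47.72 V
  V3 = 58.1·(cos(60.0°) + j·sin(60.0°)) = 29.05 + j50.32 V
  V4 = 59.7·(cos(-45.0°) + j·sin(-45.0°)) = 42.21 - j42.21 V
Step 2 — Sum components: V_total = 68.43 + j73.02 V.
Step 3 — Convert to polar: |V_total| = 100.1 V, ∠V_total = 46.9°.

V_total = 100.1∠46.9° V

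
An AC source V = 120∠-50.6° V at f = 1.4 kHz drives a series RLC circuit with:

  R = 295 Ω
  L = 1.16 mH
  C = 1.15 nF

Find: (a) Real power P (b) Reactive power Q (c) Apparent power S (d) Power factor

Step 1 — Angular frequency: ω = 2π·f = 2π·1400 = 8796 rad/s.
Step 2 — Component impedances:
  R: Z = R = 295 Ω
  L: Z = jωL = j·8796·0.00116 = 0 + j10.2 Ω
  C: Z = 1/(jωC) = -j/(ω·C) = 0 - j9.885e+04 Ω
Step 3 — Series combination: Z_total = R + L + C = 295 - j9.884e+04 Ω = 9.884e+04∠-89.8° Ω.
Step 4 — Source phasor: V = 120∠-50.6° V = 76.17 - j92.73 V.
Step 5 — Current: I = V / Z = 0.0009404 + j0.0007678 A = 0.001214∠39.2° A.
Step 6 — Complex power: S = V·I* = 0.0004348 - j0.1457 VA.
Step 7 — Real power: P = Re(S) = 0.0004348 W.
Step 8 — Reactive power: Q = Im(S) = -0.1457 VAR.
Step 9 — Apparent power: |S| = 0.1457 VA.
Step 10 — Power factor: PF = P/|S| = 0.002984 (leading).

(a) P = 0.0004348 W  (b) Q = -0.1457 VAR  (c) S = 0.1457 VA  (d) PF = 0.002984 (leading)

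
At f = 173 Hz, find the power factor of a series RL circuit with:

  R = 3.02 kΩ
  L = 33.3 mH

Step 1 — Angular frequency: ω = 2π·f = 2π·173 = 1087 rad/s.
Step 2 — Component impedances:
  R: Z = R = 3020 Ω
  L: Z = jωL = j·1087·0.0333 = 0 + j36.2 Ω
Step 3 — Series combination: Z_total = R + L = 3020 + j36.2 Ω = 3020∠0.7° Ω.
Step 4 — Power factor: PF = cos(φ) = Re(Z)/|Z| = 3020/3020.2 = 0.9999.
Step 5 — Type: Im(Z) = 36.2 ⇒ lagging (phase φ = 0.7°).

PF = 0.9999 (lagging, φ = 0.7°)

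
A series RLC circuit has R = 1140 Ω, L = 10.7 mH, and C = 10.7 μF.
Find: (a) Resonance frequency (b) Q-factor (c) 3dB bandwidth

Step 1 — Resonance: ω₀ = 1/√(LC) = 1/√(0.0107·1.07e-05) = 2955 rad/s.
Step 2 — f₀ = ω₀/(2π) = 470.4 Hz.
Step 3 — Series Q: Q = ω₀L/R = 2955·0.0107/1140 = 0.02774.
Step 4 — Bandwidth: Δω = ω₀/Q = 1.065e+05 rad/s; BW = Δω/(2π) = 1.696e+04 Hz.

(a) f₀ = 470.4 Hz  (b) Q = 0.02774  (c) BW = 1.696e+04 Hz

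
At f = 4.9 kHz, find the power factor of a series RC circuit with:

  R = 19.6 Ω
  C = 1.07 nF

Step 1 — Angular frequency: ω = 2π·f = 2π·4900 = 3.079e+04 rad/s.
Step 2 — Component impedances:
  R: Z = R = 19.6 Ω
  C: Z = 1/(jωC) = -j/(ω·C) = 0 - j3.036e+04 Ω
Step 3 — Series combination: Z_total = R + C = 19.6 - j3.036e+04 Ω = 3.036e+04∠-90.0° Ω.
Step 4 — Power factor: PF = cos(φ) = Re(Z)/|Z| = 19.6/30356 = 0.0006457.
Step 5 — Type: Im(Z) = -3.036e+04 ⇒ leading (phase φ = -90.0°).

PF = 0.0006457 (leading, φ = -90.0°)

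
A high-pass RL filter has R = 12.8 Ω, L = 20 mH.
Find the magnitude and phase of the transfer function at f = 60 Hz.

Step 1 — Angular frequency: ω = 2π·60 = 377 rad/s.
Step 2 — Transfer function: H(jω) = jωL/(R + jωL).
Step 3 — Numerator jωL = j·7.54; denominator R + jωL = 12.8 + j7.54.
Step 4 — H = 0.2576 + j0.4373.
Step 5 — Magnitude: |H| = 0.5075 (-5.9 dB); phase: φ = 59.5°.

|H| = 0.5075 (-5.9 dB), φ = 59.5°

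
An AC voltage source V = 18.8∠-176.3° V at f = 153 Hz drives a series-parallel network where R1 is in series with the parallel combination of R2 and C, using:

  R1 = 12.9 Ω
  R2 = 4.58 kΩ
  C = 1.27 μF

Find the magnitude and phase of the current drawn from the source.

Step 1 — Angular frequency: ω = 2π·f = 2π·153 = 961.3 rad/s.
Step 2 — Component impedances:
  R1: Z = R = 12.9 Ω
  R2: Z = R = 4580 Ω
  C: Z = 1/(jωC) = -j/(ω·C) = 0 - j819.1 Ω
Step 3 — Parallel branch: R2 || C = 1/(1/R2 + 1/C) = 141.9 - j793.7 Ω.
Step 4 — Series with R1: Z_total = R1 + (R2 || C) = 154.8 - j793.7 Ω = 808.7∠-79.0° Ω.
Step 5 — Source phasor: V = 18.8∠-176.3° V = -18.76 - j1.213 V.
Step 6 — Ohm's law: I = V / Z_total = (-18.76 - j1.213) / (154.8 - j793.7) = -0.00297 - j0.02306 A.
Step 7 — Convert to polar: |I| = 0.02325 A, ∠I = -97.3°.

I = 0.02325∠-97.3° A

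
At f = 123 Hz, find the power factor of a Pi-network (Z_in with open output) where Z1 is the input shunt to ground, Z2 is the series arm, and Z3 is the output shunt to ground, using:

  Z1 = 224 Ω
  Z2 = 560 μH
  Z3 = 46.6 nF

Step 1 — Angular frequency: ω = 2π·f = 2π·123 = 772.8 rad/s.
Step 2 — Component impedances:
  Z1: Z = R = 224 Ω
  Z2: Z = jωL = j·772.8·0.00056 = 0 + j0.4328 Ω
  Z3: Z = 1/(jωC) = -j/(ω·C) = 0 - j2.777e+04 Ω
Step 3 — With open output, the series arm Z2 and the output shunt Z3 appear in series to ground: Z2 + Z3 = 0 - j2.777e+04 Ω.
Step 4 — Parallel with input shunt Z1: Z_in = Z1 || (Z2 + Z3) = 224 - j1.807 Ω = 224∠-0.5° Ω.
Step 5 — Power factor: PF = cos(φ) = Re(Z)/|Z| = 224/224 = 1.
Step 6 — Type: Im(Z) = -1.807 ⇒ leading (phase φ = -0.5°).

PF = 1 (leading, φ = -0.5°)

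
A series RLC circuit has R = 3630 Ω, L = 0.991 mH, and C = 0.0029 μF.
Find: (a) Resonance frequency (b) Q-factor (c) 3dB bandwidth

Step 1 — Resonance condition Im(Z)=0 gives ω₀ = 1/√(LC).
Step 2 — ω₀ = 1/√(0.000991·2.9e-09) = 5.899e+05 rad/s.
Step 3 — f₀ = ω₀/(2π) = 9.388e+04 Hz.
Step 4 — Series Q: Q = ω₀L/R = 5.899e+05·0.000991/3630 = 0.161.
Step 5 — 3dB bandwidth: Δω = ω₀/Q = 3.663e+06 rad/s; BW = Δω/(2π) = 5.83e+05 Hz.

(a) f₀ = 9.388e+04 Hz  (b) Q = 0.161  (c) BW = 5.83e+05 Hz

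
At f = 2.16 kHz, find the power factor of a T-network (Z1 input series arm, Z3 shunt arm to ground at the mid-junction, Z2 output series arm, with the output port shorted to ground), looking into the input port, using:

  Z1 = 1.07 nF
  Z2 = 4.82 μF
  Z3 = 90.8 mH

Step 1 — Angular frequency: ω = 2π·f = 2π·2160 = 1.357e+04 rad/s.
Step 2 — Component impedances:
  Z1: Z = 1/(jωC) = -j/(ω·C) = 0 - j6.886e+04 Ω
  Z2: Z = 1/(jωC) = -j/(ω·C) = 0 - j15.29 Ω
  Z3: Z = jωL = j·1.357e+04·0.0908 = 0 + j1232 Ω
Step 3 — With the output port shorted to ground, the output series arm Z2 runs from the junction to ground; the shunt arm Z3 also runs from the junction to ground. They appear in parallel: Z3 || Z2 = 0 - j15.48 Ω.
Step 4 — Series with input arm Z1: Z_in = Z1 + (Z3 || Z2) = 0 - j6.888e+04 Ω = 6.888e+04∠-90.0° Ω.
Step 5 — Power factor: PF = cos(φ) = Re(Z)/|Z| = 0/6.888e+04 = 0.
Step 6 — Type: Im(Z) = -6.888e+04 ⇒ leading (phase φ = -90.0°).

PF = 0 (leading, φ = -90.0°)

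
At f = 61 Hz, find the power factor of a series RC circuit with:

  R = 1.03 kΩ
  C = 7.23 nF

Step 1 — Angular frequency: ω = 2π·f = 2π·61 = 383.3 rad/s.
Step 2 — Component impedances:
  R: Z = R = 1030 Ω
  C: Z = 1/(jωC) = -j/(ω·C) = 0 - j3.609e+05 Ω
Step 3 — Series combination: Z_total = R + C = 1030 - j3.609e+05 Ω = 3.609e+05∠-89.8° Ω.
Step 4 — Power factor: PF = cos(φ) = Re(Z)/|Z| = 1030/3.609e+05 = 0.002854.
Step 5 — Type: Im(Z) = -3.609e+05 ⇒ leading (phase φ = -89.8°).

PF = 0.002854 (leading, φ = -89.8°)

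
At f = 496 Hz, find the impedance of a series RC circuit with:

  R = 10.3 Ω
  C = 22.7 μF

Step 1 — Angular frequency: ω = 2π·f = 2π·496 = 3116 rad/s.
Step 2 — Component impedances:
  R: Z = R = 10.3 Ω
  C: Z = 1/(jωC) = -j/(ω·C) = 0 - j14.14 Ω
Step 3 — Series combination: Z_total = R + C = 10.3 - j14.14 Ω = 17.49∠-53.9° Ω.

Z = 10.3 - j14.14 Ω = 17.49∠-53.9° Ω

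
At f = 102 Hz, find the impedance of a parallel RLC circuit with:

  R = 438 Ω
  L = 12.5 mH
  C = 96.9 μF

Step 1 — Angular frequency: ω = 2π·f = 2π·102 = 640.9 rad/s.
Step 2 — Component impedances:
  R: Z = R = 438 Ω
  L: Z = jωL = j·640.9·0.0125 = 0 + j8.011 Ω
  C: Z = 1/(jωC) = -j/(ω·C) = 0 - j16.1 Ω
Step 3 — Parallel combination: 1/Z_total = 1/R + 1/L + 1/C; Z_total = 0.5795 + j15.92 Ω = 15.93∠87.9° Ω.

Z = 0.5795 + j15.92 Ω = 15.93∠87.9° Ω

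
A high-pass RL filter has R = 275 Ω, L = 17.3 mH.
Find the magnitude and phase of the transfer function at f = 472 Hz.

Step 1 — Angular frequency: ω = 2π·472 = 2966 rad/s.
Step 2 — Transfer function: H(jω) = jωL/(R + jωL).
Step 3 — Numerator jωL = j·51.31; denominator R + jωL = 275 + j51.31.
Step 4 — H = 0.03364 + j0.1803.
Step 5 — Magnitude: |H| = 0.1834 (-14.7 dB); phase: φ = 79.4°.

|H| = 0.1834 (-14.7 dB), φ = 79.4°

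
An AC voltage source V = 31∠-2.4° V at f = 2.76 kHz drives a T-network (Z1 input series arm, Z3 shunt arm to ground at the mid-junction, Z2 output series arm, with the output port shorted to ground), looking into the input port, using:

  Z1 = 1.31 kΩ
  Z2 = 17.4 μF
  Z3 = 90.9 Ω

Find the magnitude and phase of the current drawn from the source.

Step 1 — Angular frequency: ω = 2π·f = 2π·2760 = 1.734e+04 rad/s.
Step 2 — Component impedances:
  Z1: Z = R = 1310 Ω
  Z2: Z = 1/(jωC) = -j/(ω·C) = 0 - j3.314 Ω
  Z3: Z = R = 90.9 Ω
Step 3 — With the output port shorted to ground, the output series arm Z2 runs from the junction to ground; the shunt arm Z3 also runs from the junction to ground. They appear in parallel: Z3 || Z2 = 0.1207 - j3.31 Ω.
Step 4 — Series with input arm Z1: Z_in = Z1 + (Z3 || Z2) = 1310 - j3.31 Ω = 1310∠-0.1° Ω.
Step 5 — Source phasor: V = 31∠-2.4° V = 30.97 - j1.298 V.
Step 6 — Ohm's law: I = V / Z_total = (30.97 - j1.298) / (1310 - j3.31) = 0.02364 - j0.0009311 A.
Step 7 — Convert to polar: |I| = 0.02366 A, ∠I = -2.3°.

I = 0.02366∠-2.3° A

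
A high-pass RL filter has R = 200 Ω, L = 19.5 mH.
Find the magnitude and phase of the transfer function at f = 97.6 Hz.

Step 1 — Angular frequency: ω = 2π·97.6 = 613.2 rad/s.
Step 2 — Transfer function: H(jω) = jωL/(R + jωL).
Step 3 — Numerator jωL = j·11.96; denominator R + jωL = 200 + j11.96.
Step 4 — H = 0.003562 + j0.05958.
Step 5 — Magnitude: |H| = 0.05968 (-24.5 dB); phase: φ = 86.6°.

|H| = 0.05968 (-24.5 dB), φ = 86.6°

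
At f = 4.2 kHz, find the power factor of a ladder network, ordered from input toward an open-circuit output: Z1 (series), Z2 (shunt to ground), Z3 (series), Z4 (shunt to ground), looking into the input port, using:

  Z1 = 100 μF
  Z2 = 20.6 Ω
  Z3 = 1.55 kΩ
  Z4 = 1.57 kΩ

Step 1 — Angular frequency: ω = 2π·f = 2π·4200 = 2.639e+04 rad/s.
Step 2 — Component impedances:
  Z1: Z = 1/(jωC) = -j/(ω·C) = 0 - j0.3789 Ω
  Z2: Z = R = 20.6 Ω
  Z3: Z = R = 1550 Ω
  Z4: Z = R = 1570 Ω
Step 3 — Ladder network (open output): work backward from the far end, alternating series and parallel combinations. Z_in = 20.46 - j0.3789 Ω = 20.47∠-1.1° Ω.
Step 4 — Power factor: PF = cos(φ) = Re(Z)/|Z| = 20.4649/20.4684 = 0.9998.
Step 5 — Type: Im(Z) = -0.3789 ⇒ leading (phase φ = -1.1°).

PF = 0.9998 (leading, φ = -1.1°)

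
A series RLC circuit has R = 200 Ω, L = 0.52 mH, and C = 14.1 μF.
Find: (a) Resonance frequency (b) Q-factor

Step 1 — Resonance condition Im(Z)=0 gives ω₀ = 1/√(LC).
Step 2 — ω₀ = 1/√(0.00052·1.41e-05) = 1.168e+04 rad/s.
Step 3 — f₀ = ω₀/(2π) = 1859 Hz.
Step 4 — Series Q: Q = ω₀L/R = 1.168e+04·0.00052/200 = 0.03036.

(a) f₀ = 1859 Hz  (b) Q = 0.03036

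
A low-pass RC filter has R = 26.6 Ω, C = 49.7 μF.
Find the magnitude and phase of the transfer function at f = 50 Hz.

Step 1 — Angular frequency: ω = 2π·50 = 314.2 rad/s.
Step 2 — Transfer function: H(jω) = 1/(1 + jωRC).
Step 3 — Denominator: 1 + jωRC = 1 + j·314.2·26.6·4.97e-05 = 1 + j0.4153.
Step 4 — H = 0.8529 - j0.3542.
Step 5 — Magnitude: |H| = 0.9235 (-0.7 dB); phase: φ = -22.6°.

|H| = 0.9235 (-0.7 dB), φ = -22.6°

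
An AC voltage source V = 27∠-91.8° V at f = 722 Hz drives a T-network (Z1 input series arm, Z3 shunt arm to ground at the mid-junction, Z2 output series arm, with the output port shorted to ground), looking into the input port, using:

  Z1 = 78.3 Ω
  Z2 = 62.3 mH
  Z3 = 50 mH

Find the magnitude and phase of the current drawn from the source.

Step 1 — Angular frequency: ω = 2π·f = 2π·722 = 4536 rad/s.
Step 2 — Component impedances:
  Z1: Z = R = 78.3 Ω
  Z2: Z = jωL = j·4536·0.0623 = 0 + j282.6 Ω
  Z3: Z = jωL = j·4536·0.05 = 0 + j226.8 Ω
Step 3 — With the output port shorted to ground, the output series arm Z2 runs from the junction to ground; the shunt arm Z3 also runs from the junction to ground. They appear in parallel: Z3 || Z2 = 0 + j125.8 Ω.
Step 4 — Series with input arm Z1: Z_in = Z1 + (Z3 || Z2) = 78.3 + j125.8 Ω = 148.2∠58.1° Ω.
Step 5 — Source phasor: V = 27∠-91.8° V = -0.8481 - j26.99 V.
Step 6 — Ohm's law: I = V / Z_total = (-0.8481 - j26.99) / (78.3 + j125.8) = -0.1576 - j0.09134 A.
Step 7 — Convert to polar: |I| = 0.1822 A, ∠I = -149.9°.

I = 0.1822∠-149.9° A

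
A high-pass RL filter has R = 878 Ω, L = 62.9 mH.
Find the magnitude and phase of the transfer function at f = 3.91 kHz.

Step 1 — Angular frequency: ω = 2π·3910 = 2.457e+04 rad/s.
Step 2 — Transfer function: H(jω) = jωL/(R + jωL).
Step 3 — Numerator jωL = j·1545; denominator R + jωL = 878 + j1545.
Step 4 — H = 0.756 + j0.4295.
Step 5 — Magnitude: |H| = 0.8695 (-1.2 dB); phase: φ = 29.6°.

|H| = 0.8695 (-1.2 dB), φ = 29.6°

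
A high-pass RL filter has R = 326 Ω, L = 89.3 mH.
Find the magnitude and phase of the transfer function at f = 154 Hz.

Step 1 — Angular frequency: ω = 2π·154 = 967.6 rad/s.
Step 2 — Transfer function: H(jω) = jωL/(R + jωL).
Step 3 — Numerator jωL = j·86.41; denominator R + jωL = 326 + j86.41.
Step 4 — H = 0.06564 + j0.2477.
Step 5 — Magnitude: |H| = 0.2562 (-11.8 dB); phase: φ = 75.2°.

|H| = 0.2562 (-11.8 dB), φ = 75.2°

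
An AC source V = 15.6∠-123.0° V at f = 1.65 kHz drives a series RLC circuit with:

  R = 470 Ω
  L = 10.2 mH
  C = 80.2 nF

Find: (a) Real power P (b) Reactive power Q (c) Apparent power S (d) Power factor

Step 1 — Angular frequency: ω = 2π·f = 2π·1650 = 1.037e+04 rad/s.
Step 2 — Component impedances:
  R: Z = R = 470 Ω
  L: Z = jωL = j·1.037e+04·0.0102 = 0 + j105.7 Ω
  C: Z = 1/(jωC) = -j/(ω·C) = 0 - j1203 Ω
Step 3 — Series combination: Z_total = R + L + C = 470 - j1097 Ω = 1193∠-66.8° Ω.
Step 4 — Source phasor: V = 15.6∠-123.0° V = -8.496 - j13.08 V.
Step 5 — Current: I = V / Z = 0.007273 - j0.01086 A = 0.01307∠-56.2° A.
Step 6 — Complex power: S = V·I* = 0.08031 - j0.1874 VA.
Step 7 — Real power: P = Re(S) = 0.08031 W.
Step 8 — Reactive power: Q = Im(S) = -0.1874 VAR.
Step 9 — Apparent power: |S| = 0.2039 VA.
Step 10 — Power factor: PF = P/|S| = 0.3938 (leading).

(a) P = 0.08031 W  (b) Q = -0.1874 VAR  (c) S = 0.2039 VA  (d) PF = 0.3938 (leading)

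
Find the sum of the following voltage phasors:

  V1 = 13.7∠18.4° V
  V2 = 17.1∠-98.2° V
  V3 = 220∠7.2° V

Step 1 — Convert each phasor to rectangular form:
  V1 = 13.7·(cos(18.4°) + j·sin(18.4°)) = 13 + j4.324 V
  V2 = 17.1·(cos(-98.2°) + j·sin(-98.2°)) = -2.439 - j16.93 V
  V3 = 220·(cos(7.2°) + j·sin(7.2°)) = 218.3 + j27.57 V
Step 2 — Sum components: V_total = 228.8 + j14.97 V.
Step 3 — Convert to polar: |V_total| = 229.3 V, ∠V_total = 3.7°.

V_total = 229.3∠3.7° V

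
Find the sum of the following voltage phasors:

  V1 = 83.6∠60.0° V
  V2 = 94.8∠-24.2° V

Step 1 — Convert each phasor to rectangular form:
  V1 = 83.6·(cos(60.0°) + j·sin(60.0°)) = 41.8 + j72.4 V
  V2 = 94.8·(cos(-24.2°) + j·sin(-24.2°)) = 86.47 - j38.86 V
Step 2 — Sum components: V_total = 128.3 + j33.54 V.
Step 3 — Convert to polar: |V_total| = 132.6 V, ∠V_total = 14.7°.

V_total = 132.6∠14.7° V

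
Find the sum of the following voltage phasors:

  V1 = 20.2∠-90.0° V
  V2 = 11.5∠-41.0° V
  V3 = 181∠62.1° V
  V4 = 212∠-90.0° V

Step 1 — Convert each phasor to rectangular form:
  V1 = 20.2·(cos(-90.0°) + j·sin(-90.0°)) = 0 - j20.2 V
  V2 = 11.5·(cos(-41.0°) + j·sin(-41.0°)) = 8.679 - j7.545 V
  V3 = 181·(cos(62.1°) + j·sin(62.1°)) = 84.7 + j160 V
  V4 = 212·(cos(-90.0°) + j·sin(-90.0°)) = 0 - j212 V
Step 2 — Sum components: V_total = 93.37 - j79.78 V.
Step 3 — Convert to polar: |V_total| = 122.8 V, ∠V_total = -40.5°.

V_total = 122.8∠-40.5° V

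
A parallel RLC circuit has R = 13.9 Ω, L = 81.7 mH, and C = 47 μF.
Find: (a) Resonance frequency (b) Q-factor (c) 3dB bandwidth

Step 1 — Resonance: ω₀ = 1/√(LC) = 1/√(0.0817·4.7e-05) = 510.3 rad/s.
Step 2 — f₀ = ω₀/(2π) = 81.22 Hz.
Step 3 — Parallel Q: Q = R/(ω₀L) = 13.9/(510.3·0.0817) = 0.3334.
Step 4 — Bandwidth: Δω = ω₀/Q = 1531 rad/s; BW = Δω/(2π) = 243.6 Hz.

(a) f₀ = 81.22 Hz  (b) Q = 0.3334  (c) BW = 243.6 Hz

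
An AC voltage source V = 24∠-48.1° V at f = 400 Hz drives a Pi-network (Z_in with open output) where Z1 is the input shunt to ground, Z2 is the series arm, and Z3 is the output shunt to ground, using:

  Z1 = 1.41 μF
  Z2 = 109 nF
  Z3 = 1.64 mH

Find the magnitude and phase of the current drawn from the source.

Step 1 — Angular frequency: ω = 2π·f = 2π·400 = 2513 rad/s.
Step 2 — Component impedances:
  Z1: Z = 1/(jωC) = -j/(ω·C) = 0 - j282.2 Ω
  Z2: Z = 1/(jωC) = -j/(ω·C) = 0 - j3650 Ω
  Z3: Z = jωL = j·2513·0.00164 = 0 + j4.122 Ω
Step 3 — With open output, the series arm Z2 and the output shunt Z3 appear in series to ground: Z2 + Z3 = 0 - j3646 Ω.
Step 4 — Parallel with input shunt Z1: Z_in = Z1 || (Z2 + Z3) = 0 - j261.9 Ω = 261.9∠-90.0° Ω.
Step 5 — Source phasor: V = 24∠-48.1° V = 16.03 - j17.86 V.
Step 6 — Ohm's law: I = V / Z_total = (16.03 - j17.86) / (0 - j261.9) = 0.0682 + j0.06119 A.
Step 7 — Convert to polar: |I| = 0.09163 A, ∠I = 41.9°.

I = 0.09163∠41.9° A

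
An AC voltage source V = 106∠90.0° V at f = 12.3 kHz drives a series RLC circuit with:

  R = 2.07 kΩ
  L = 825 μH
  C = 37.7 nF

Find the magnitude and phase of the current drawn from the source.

Step 1 — Angular frequency: ω = 2π·f = 2π·1.23e+04 = 7.728e+04 rad/s.
Step 2 — Component impedances:
  R: Z = R = 2070 Ω
  L: Z = jωL = j·7.728e+04·0.000825 = 0 + j63.76 Ω
  C: Z = 1/(jωC) = -j/(ω·C) = 0 - j343.2 Ω
Step 3 — Series combination: Z_total = R + L + C = 2070 - j279.5 Ω = 2089∠-7.7° Ω.
Step 4 — Source phasor: V = 106∠90.0° V = 0 + j106 V.
Step 5 — Ohm's law: I = V / Z_total = (0 + j106) / (2070 - j279.5) = -0.00679 + j0.05029 A.
Step 6 — Convert to polar: |I| = 0.05075 A, ∠I = 97.7°.

I = 0.05075∠97.7° A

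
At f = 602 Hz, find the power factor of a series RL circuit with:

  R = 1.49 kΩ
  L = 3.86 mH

Step 1 — Angular frequency: ω = 2π·f = 2π·602 = 3782 rad/s.
Step 2 — Component impedances:
  R: Z = R = 1490 Ω
  L: Z = jωL = j·3782·0.00386 = 0 + j14.6 Ω
Step 3 — Series combination: Z_total = R + L = 1490 + j14.6 Ω = 1490∠0.6° Ω.
Step 4 — Power factor: PF = cos(φ) = Re(Z)/|Z| = 1490/1490 = 1.
Step 5 — Type: Im(Z) = 14.6 ⇒ lagging (phase φ = 0.6°).

PF = 1 (lagging, φ = 0.6°)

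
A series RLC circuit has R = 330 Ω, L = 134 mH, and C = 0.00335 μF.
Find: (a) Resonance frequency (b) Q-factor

Step 1 — Resonance condition Im(Z)=0 gives ω₀ = 1/√(LC).
Step 2 — ω₀ = 1/√(0.134·3.35e-09) = 4.72e+04 rad/s.
Step 3 — f₀ = ω₀/(2π) = 7512 Hz.
Step 4 — Series Q: Q = ω₀L/R = 4.72e+04·0.134/330 = 19.17.

(a) f₀ = 7512 Hz  (b) Q = 19.17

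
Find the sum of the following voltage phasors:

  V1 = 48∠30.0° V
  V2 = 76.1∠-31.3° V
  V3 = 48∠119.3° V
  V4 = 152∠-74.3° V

Step 1 — Convert each phasor to rectangular form:
  V1 = 48·(cos(30.0°) + j·sin(30.0°)) = 41.57 + j24 V
  V2 = 76.1·(cos(-31.3°) + j·sin(-31.3°)) = 65.02 - j39.54 V
  V3 = 48·(cos(119.3°) + j·sin(119.3°)) = -23.49 + j41.86 V
  V4 = 152·(cos(-74.3°) + j·sin(-74.3°)) = 41.13 - j146.3 V
Step 2 — Sum components: V_total = 124.2 - j120 V.
Step 3 — Convert to polar: |V_total| = 172.7 V, ∠V_total = -44.0°.

V_total = 172.7∠-44.0° V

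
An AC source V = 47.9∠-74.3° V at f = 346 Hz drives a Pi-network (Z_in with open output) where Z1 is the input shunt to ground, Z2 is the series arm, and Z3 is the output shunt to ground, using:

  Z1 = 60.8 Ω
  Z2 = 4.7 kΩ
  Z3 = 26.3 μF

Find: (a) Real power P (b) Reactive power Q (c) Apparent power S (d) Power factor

Step 1 — Angular frequency: ω = 2π·f = 2π·346 = 2174 rad/s.
Step 2 — Component impedances:
  Z1: Z = R = 60.8 Ω
  Z2: Z = R = 4700 Ω
  Z3: Z = 1/(jωC) = -j/(ω·C) = 0 - j17.49 Ω
Step 3 — With open output, the series arm Z2 and the output shunt Z3 appear in series to ground: Z2 + Z3 = 4700 - j17.49 Ω.
Step 4 — Parallel with input shunt Z1: Z_in = Z1 || (Z2 + Z3) = 60.02 - j0.002853 Ω = 60.02∠-0.0° Ω.
Step 5 — Source phasor: V = 47.9∠-74.3° V = 12.96 - j46.11 V.
Step 6 — Current: I = V / Z = 0.216 - j0.7682 A = 0.798∠-74.3° A.
Step 7 — Complex power: S = V·I* = 38.23 - j0.001817 VA.
Step 8 — Real power: P = Re(S) = 38.23 W.
Step 9 — Reactive power: Q = Im(S) = -0.001817 VAR.
Step 10 — Apparent power: |S| = 38.23 VA.
Step 11 — Power factor: PF = P/|S| = 1 (leading).

(a) P = 38.23 W  (b) Q = -0.001817 VAR  (c) S = 38.23 VA  (d) PF = 1 (leading)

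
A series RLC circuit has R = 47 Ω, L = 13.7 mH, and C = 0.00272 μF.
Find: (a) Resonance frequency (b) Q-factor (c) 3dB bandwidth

Step 1 — Resonance: ω₀ = 1/√(LC) = 1/√(0.0137·2.72e-09) = 1.638e+05 rad/s.
Step 2 — f₀ = ω₀/(2π) = 2.607e+04 Hz.
Step 3 — Series Q: Q = ω₀L/R = 1.638e+05·0.0137/47 = 47.75.
Step 4 — Bandwidth: Δω = ω₀/Q = 3431 rad/s; BW = Δω/(2π) = 546 Hz.

(a) f₀ = 2.607e+04 Hz  (b) Q = 47.75  (c) BW = 546 Hz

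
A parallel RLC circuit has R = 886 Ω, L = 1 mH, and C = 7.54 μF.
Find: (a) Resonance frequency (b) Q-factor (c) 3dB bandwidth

Step 1 — Resonance: ω₀ = 1/√(LC) = 1/√(0.001·7.54e-06) = 1.152e+04 rad/s.
Step 2 — f₀ = ω₀/(2π) = 1833 Hz.
Step 3 — Parallel Q: Q = R/(ω₀L) = 886/(1.152e+04·0.001) = 76.93.
Step 4 — Bandwidth: Δω = ω₀/Q = 149.7 rad/s; BW = Δω/(2π) = 23.82 Hz.

(a) f₀ = 1833 Hz  (b) Q = 76.93  (c) BW = 23.82 Hz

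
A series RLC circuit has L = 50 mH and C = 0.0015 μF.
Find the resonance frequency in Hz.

Step 1 — Resonance condition Im(Z)=0 gives ω₀ = 1/√(LC).
Step 2 — ω₀ = 1/√(0.05·1.5e-09) = 1.155e+05 rad/s.
Step 3 — f₀ = ω₀/(2π) = 1.838e+04 Hz.

f₀ = 1.838e+04 Hz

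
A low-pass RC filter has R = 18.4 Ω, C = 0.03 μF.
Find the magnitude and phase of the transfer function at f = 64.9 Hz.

Step 1 — Angular frequency: ω = 2π·64.9 = 407.8 rad/s.
Step 2 — Transfer function: H(jω) = 1/(1 + jωRC).
Step 3 — Denominator: 1 + jωRC = 1 + j·407.8·18.4·3e-08 = 1 + j0.0002251.
Step 4 — H = 1 - j0.0002251.
Step 5 — Magnitude: |H| = 1 (-0.0 dB); phase: φ = -0.0°.

|H| = 1 (-0.0 dB), φ = -0.0°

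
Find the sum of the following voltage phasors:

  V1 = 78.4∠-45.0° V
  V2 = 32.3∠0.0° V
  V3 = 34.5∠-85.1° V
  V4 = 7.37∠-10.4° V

Step 1 — Convert each phasor to rectangular form:
  V1 = 78.4·(cos(-45.0°) + j·sin(-45.0°)) = 55.44 - j55.44 V
  V2 = 32.3·(cos(0.0°) + j·sin(0.0°)) = 32.3 V
  V3 = 34.5·(cos(-85.1°) + j·sin(-85.1°)) = 2.947 - j34.37 V
  V4 = 7.37·(cos(-10.4°) + j·sin(-10.4°)) = 7.249 - j1.33 V
Step 2 — Sum components: V_total = 97.93 - j91.14 V.
Step 3 — Convert to polar: |V_total| = 133.8 V, ∠V_total = -42.9°.

V_total = 133.8∠-42.9° V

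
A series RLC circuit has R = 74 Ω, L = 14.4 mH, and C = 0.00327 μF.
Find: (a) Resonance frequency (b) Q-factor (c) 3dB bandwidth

Step 1 — Resonance: ω₀ = 1/√(LC) = 1/√(0.0144·3.27e-09) = 1.457e+05 rad/s.
Step 2 — f₀ = ω₀/(2π) = 2.319e+04 Hz.
Step 3 — Series Q: Q = ω₀L/R = 1.457e+05·0.0144/74 = 28.36.
Step 4 — Bandwidth: Δω = ω₀/Q = 5139 rad/s; BW = Δω/(2π) = 817.9 Hz.

(a) f₀ = 2.319e+04 Hz  (b) Q = 28.36  (c) BW = 817.9 Hz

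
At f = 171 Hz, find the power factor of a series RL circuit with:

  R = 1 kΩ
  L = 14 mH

Step 1 — Angular frequency: ω = 2π·f = 2π·171 = 1074 rad/s.
Step 2 — Component impedances:
  R: Z = R = 1000 Ω
  L: Z = jωL = j·1074·0.014 = 0 + j15.04 Ω
Step 3 — Series combination: Z_total = R + L = 1000 + j15.04 Ω = 1000∠0.9° Ω.
Step 4 — Power factor: PF = cos(φ) = Re(Z)/|Z| = 1000/1000.1 = 0.9999.
Step 5 — Type: Im(Z) = 15.04 ⇒ lagging (phase φ = 0.9°).

PF = 0.9999 (lagging, φ = 0.9°)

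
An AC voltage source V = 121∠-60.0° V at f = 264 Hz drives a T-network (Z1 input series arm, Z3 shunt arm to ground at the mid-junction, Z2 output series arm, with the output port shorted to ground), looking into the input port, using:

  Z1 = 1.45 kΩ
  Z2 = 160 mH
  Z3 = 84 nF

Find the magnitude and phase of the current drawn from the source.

Step 1 — Angular frequency: ω = 2π·f = 2π·264 = 1659 rad/s.
Step 2 — Component impedances:
  Z1: Z = R = 1450 Ω
  Z2: Z = jωL = j·1659·0.16 = 0 + j265.4 Ω
  Z3: Z = 1/(jωC) = -j/(ω·C) = 0 - j7177 Ω
Step 3 — With the output port shorted to ground, the output series arm Z2 runs from the junction to ground; the shunt arm Z3 also runs from the junction to ground. They appear in parallel: Z3 || Z2 = 0 + j275.6 Ω.
Step 4 — Series with input arm Z1: Z_in = Z1 + (Z3 || Z2) = 1450 + j275.6 Ω = 1476∠10.8° Ω.
Step 5 — Source phasor: V = 121∠-60.0° V = 60.5 - j104.8 V.
Step 6 — Ohm's law: I = V / Z_total = (60.5 - j104.8) / (1450 + j275.6) = 0.02701 - j0.0774 A.
Step 7 — Convert to polar: |I| = 0.08198 A, ∠I = -70.8°.

I = 0.08198∠-70.8° A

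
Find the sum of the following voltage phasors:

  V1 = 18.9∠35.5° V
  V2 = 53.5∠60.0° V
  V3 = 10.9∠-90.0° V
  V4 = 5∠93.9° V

Step 1 — Convert each phasor to rectangular form:
  V1 = 18.9·(cos(35.5°) + j·sin(35.5°)) = 15.39 + j10.98 V
  V2 = 53.5·(cos(60.0°) + j·sin(60.0°)) = 26.75 + j46.33 V
  V3 = 10.9·(cos(-90.0°) + j·sin(-90.0°)) = 0 - j10.9 V
  V4 = 5·(cos(93.9°) + j·sin(93.9°)) = -0.3401 + j4.988 V
Step 2 — Sum components: V_total = 41.8 + j51.4 V.
Step 3 — Convert to polar: |V_total| = 66.25 V, ∠V_total = 50.9°.

V_total = 66.25∠50.9° V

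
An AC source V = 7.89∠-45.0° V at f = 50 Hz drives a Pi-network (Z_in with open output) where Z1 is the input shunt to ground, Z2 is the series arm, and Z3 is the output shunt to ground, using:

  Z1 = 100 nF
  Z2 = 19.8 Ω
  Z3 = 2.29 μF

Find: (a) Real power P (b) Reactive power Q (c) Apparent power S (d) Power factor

Step 1 — Angular frequency: ω = 2π·f = 2π·50 = 314.2 rad/s.
Step 2 — Component impedances:
  Z1: Z = 1/(jωC) = -j/(ω·C) = 0 - j3.183e+04 Ω
  Z2: Z = R = 19.8 Ω
  Z3: Z = 1/(jωC) = -j/(ω·C) = 0 - j1390 Ω
Step 3 — With open output, the series arm Z2 and the output shunt Z3 appear in series to ground: Z2 + Z3 = 19.8 - j1390 Ω.
Step 4 — Parallel with input shunt Z1: Z_in = Z1 || (Z2 + Z3) = 18.18 - j1332 Ω = 1332∠-89.2° Ω.
Step 5 — Source phasor: V = 7.89∠-45.0° V = 5.579 - j5.579 V.
Step 6 — Current: I = V / Z = 0.004245 + j0.004131 A = 0.005924∠44.2° A.
Step 7 — Complex power: S = V·I* = 0.0006378 - j0.04673 VA.
Step 8 — Real power: P = Re(S) = 0.0006378 W.
Step 9 — Reactive power: Q = Im(S) = -0.04673 VAR.
Step 10 — Apparent power: |S| = 0.04674 VA.
Step 11 — Power factor: PF = P/|S| = 0.01365 (leading).

(a) P = 0.0006378 W  (b) Q = -0.04673 VAR  (c) S = 0.04674 VA  (d) PF = 0.01365 (leading)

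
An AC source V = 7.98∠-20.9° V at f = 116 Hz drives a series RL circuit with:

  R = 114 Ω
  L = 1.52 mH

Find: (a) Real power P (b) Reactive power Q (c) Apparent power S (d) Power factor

Step 1 — Angular frequency: ω = 2π·f = 2π·116 = 728.8 rad/s.
Step 2 — Component impedances:
  R: Z = R = 114 Ω
  L: Z = jωL = j·728.8·0.00152 = 0 + j1.108 Ω
Step 3 — Series combination: Z_total = R + L = 114 + j1.108 Ω = 114∠0.6° Ω.
Step 4 — Source phasor: V = 7.98∠-20.9° V = 7.455 - j2.847 V.
Step 5 — Current: I = V / Z = 0.06515 - j0.0256 A = 0.07∠-21.5° A.
Step 6 — Complex power: S = V·I* = 0.5585 + j0.005428 VA.
Step 7 — Real power: P = Re(S) = 0.5585 W.
Step 8 — Reactive power: Q = Im(S) = 0.005428 VAR.
Step 9 — Apparent power: |S| = 0.5586 VA.
Step 10 — Power factor: PF = P/|S| = 1 (lagging).

(a) P = 0.5585 W  (b) Q = 0.005428 VAR  (c) S = 0.5586 VA  (d) PF = 1 (lagging)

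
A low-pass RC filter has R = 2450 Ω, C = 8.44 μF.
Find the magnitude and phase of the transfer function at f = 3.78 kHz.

Step 1 — Angular frequency: ω = 2π·3780 = 2.375e+04 rad/s.
Step 2 — Transfer function: H(jω) = 1/(1 + jωRC).
Step 3 — Denominator: 1 + jωRC = 1 + j·2.375e+04·2450·8.44e-06 = 1 + j491.1.
Step 4 — H = 4.146e-06 - j0.002036.
Step 5 — Magnitude: |H| = 0.002036 (-53.8 dB); phase: φ = -89.9°.

|H| = 0.002036 (-53.8 dB), φ = -89.9°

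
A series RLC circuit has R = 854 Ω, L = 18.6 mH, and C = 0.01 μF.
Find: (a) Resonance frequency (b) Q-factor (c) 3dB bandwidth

Step 1 — Resonance condition Im(Z)=0 gives ω₀ = 1/√(LC).
Step 2 — ω₀ = 1/√(0.0186·1e-08) = 7.332e+04 rad/s.
Step 3 — f₀ = ω₀/(2π) = 1.167e+04 Hz.
Step 4 — Series Q: Q = ω₀L/R = 7.332e+04·0.0186/854 = 1.597.
Step 5 — 3dB bandwidth: Δω = ω₀/Q = 4.591e+04 rad/s; BW = Δω/(2π) = 7307 Hz.

(a) f₀ = 1.167e+04 Hz  (b) Q = 1.597  (c) BW = 7307 Hz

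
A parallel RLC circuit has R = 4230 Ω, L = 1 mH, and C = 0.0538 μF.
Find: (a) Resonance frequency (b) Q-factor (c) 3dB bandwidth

Step 1 — Resonance: ω₀ = 1/√(LC) = 1/√(0.001·5.38e-08) = 1.363e+05 rad/s.
Step 2 — f₀ = ω₀/(2π) = 2.17e+04 Hz.
Step 3 — Parallel Q: Q = R/(ω₀L) = 4230/(1.363e+05·0.001) = 31.03.
Step 4 — Bandwidth: Δω = ω₀/Q = 4394 rad/s; BW = Δω/(2π) = 699.4 Hz.

(a) f₀ = 2.17e+04 Hz  (b) Q = 31.03  (c) BW = 699.4 Hz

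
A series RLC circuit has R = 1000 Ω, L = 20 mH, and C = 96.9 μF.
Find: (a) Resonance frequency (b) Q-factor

Step 1 — Resonance condition Im(Z)=0 gives ω₀ = 1/√(LC).
Step 2 — ω₀ = 1/√(0.02·9.69e-05) = 718.3 rad/s.
Step 3 — f₀ = ω₀/(2π) = 114.3 Hz.
Step 4 — Series Q: Q = ω₀L/R = 718.3·0.02/1000 = 0.01437.

(a) f₀ = 114.3 Hz  (b) Q = 0.01437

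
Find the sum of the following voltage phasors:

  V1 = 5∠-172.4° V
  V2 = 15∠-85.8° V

Step 1 — Convert each phasor to rectangular form:
  V1 = 5·(cos(-172.4°) + j·sin(-172.4°)) = -4.956 - j0.6613 V
  V2 = 15·(cos(-85.8°) + j·sin(-85.8°)) = 1.099 - j14.96 V
Step 2 — Sum components: V_total = -3.858 - j15.62 V.
Step 3 — Convert to polar: |V_total| = 16.09 V, ∠V_total = -103.9°.

V_total = 16.09∠-103.9° V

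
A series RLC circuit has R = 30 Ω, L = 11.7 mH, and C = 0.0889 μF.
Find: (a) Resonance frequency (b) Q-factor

Step 1 — Resonance condition Im(Z)=0 gives ω₀ = 1/√(LC).
Step 2 — ω₀ = 1/√(0.0117·8.89e-08) = 3.101e+04 rad/s.
Step 3 — f₀ = ω₀/(2π) = 4935 Hz.
Step 4 — Series Q: Q = ω₀L/R = 3.101e+04·0.0117/30 = 12.09.

(a) f₀ = 4935 Hz  (b) Q = 12.09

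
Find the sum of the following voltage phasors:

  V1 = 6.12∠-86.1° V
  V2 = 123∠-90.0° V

Step 1 — Convert each phasor to rectangular form:
  V1 = 6.12·(cos(-86.1°) + j·sin(-86.1°)) = 0.4163 - j6.106 V
  V2 = 123·(cos(-90.0°) + j·sin(-90.0°)) = 0 - j123 V
Step 2 — Sum components: V_total = 0.4163 - j129.1 V.
Step 3 — Convert to polar: |V_total| = 129.1 V, ∠V_total = -89.8°.

V_total = 129.1∠-89.8° V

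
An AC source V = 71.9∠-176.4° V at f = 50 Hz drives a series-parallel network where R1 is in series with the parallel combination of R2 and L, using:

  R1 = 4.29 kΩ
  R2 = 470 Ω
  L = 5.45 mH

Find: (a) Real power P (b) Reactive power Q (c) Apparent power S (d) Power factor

Step 1 — Angular frequency: ω = 2π·f = 2π·50 = 314.2 rad/s.
Step 2 — Component impedances:
  R1: Z = R = 4290 Ω
  R2: Z = R = 470 Ω
  L: Z = jωL = j·314.2·0.00545 = 0 + j1.712 Ω
Step 3 — Parallel branch: R2 || L = 1/(1/R2 + 1/L) = 0.006237 + j1.712 Ω.
Step 4 — Series with R1: Z_total = R1 + (R2 || L) = 4290 + j1.712 Ω = 4290∠0.0° Ω.
Step 5 — Source phasor: V = 71.9∠-176.4° V = -71.76 - j4.515 V.
Step 6 — Current: I = V / Z = -0.01673 - j0.001046 A = 0.01676∠-176.4° A.
Step 7 — Complex power: S = V·I* = 1.205 + j0.0004809 VA.
Step 8 — Real power: P = Re(S) = 1.205 W.
Step 9 — Reactive power: Q = Im(S) = 0.0004809 VAR.
Step 10 — Apparent power: |S| = 1.205 VA.
Step 11 — Power factor: PF = P/|S| = 1 (lagging).

(a) P = 1.205 W  (b) Q = 0.0004809 VAR  (c) S = 1.205 VA  (d) PF = 1 (lagging)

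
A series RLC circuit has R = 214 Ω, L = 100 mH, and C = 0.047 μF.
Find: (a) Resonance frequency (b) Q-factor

Step 1 — Resonance condition Im(Z)=0 gives ω₀ = 1/√(LC).
Step 2 — ω₀ = 1/√(0.1·4.7e-08) = 1.459e+04 rad/s.
Step 3 — f₀ = ω₀/(2π) = 2322 Hz.
Step 4 — Series Q: Q = ω₀L/R = 1.459e+04·0.1/214 = 6.816.

(a) f₀ = 2322 Hz  (b) Q = 6.816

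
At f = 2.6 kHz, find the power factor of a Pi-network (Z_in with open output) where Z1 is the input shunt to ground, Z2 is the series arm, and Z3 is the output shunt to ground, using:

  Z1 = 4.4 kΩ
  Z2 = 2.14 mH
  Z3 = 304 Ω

Step 1 — Angular frequency: ω = 2π·f = 2π·2600 = 1.634e+04 rad/s.
Step 2 — Component impedances:
  Z1: Z = R = 4400 Ω
  Z2: Z = jωL = j·1.634e+04·0.00214 = 0 + j34.96 Ω
  Z3: Z = R = 304 Ω
Step 3 — With open output, the series arm Z2 and the output shunt Z3 appear in series to ground: Z2 + Z3 = 304 + j34.96 Ω.
Step 4 — Parallel with input shunt Z1: Z_in = Z1 || (Z2 + Z3) = 284.6 + j30.59 Ω = 286.2∠6.1° Ω.
Step 5 — Power factor: PF = cos(φ) = Re(Z)/|Z| = 284.58/286.22 = 0.9943.
Step 6 — Type: Im(Z) = 30.59 ⇒ lagging (phase φ = 6.1°).

PF = 0.9943 (lagging, φ = 6.1°)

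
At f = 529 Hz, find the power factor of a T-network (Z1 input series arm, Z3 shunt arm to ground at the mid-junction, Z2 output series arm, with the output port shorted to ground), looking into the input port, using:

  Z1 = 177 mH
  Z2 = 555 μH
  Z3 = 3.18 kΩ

Step 1 — Angular frequency: ω = 2π·f = 2π·529 = 3324 rad/s.
Step 2 — Component impedances:
  Z1: Z = jωL = j·3324·0.177 = 0 + j588.3 Ω
  Z2: Z = jωL = j·3324·0.000555 = 0 + j1.845 Ω
  Z3: Z = R = 3180 Ω
Step 3 — With the output port shorted to ground, the output series arm Z2 runs from the junction to ground; the shunt arm Z3 also runs from the junction to ground. They appear in parallel: Z3 || Z2 = 0.00107 + j1.845 Ω.
Step 4 — Series with input arm Z1: Z_in = Z1 + (Z3 || Z2) = 0.00107 + j590.2 Ω = 590.2∠90.0° Ω.
Step 5 — Power factor: PF = cos(φ) = Re(Z)/|Z| = 0.00107/590.2 = 1.813e-06.
Step 6 — Type: Im(Z) = 590.2 ⇒ lagging (phase φ = 90.0°).

PF = 1.813e-06 (lagging, φ = 90.0°)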